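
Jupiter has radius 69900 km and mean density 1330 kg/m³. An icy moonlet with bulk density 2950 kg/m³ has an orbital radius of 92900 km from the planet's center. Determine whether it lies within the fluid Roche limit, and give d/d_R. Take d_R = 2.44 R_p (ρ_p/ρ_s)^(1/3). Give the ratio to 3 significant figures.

inside; d/d_R ≈ 0.710

d_R = 2.44 × (69900 km) × (1330/2950)^(1/3) = 1.308 × 10⁵ km
d/d_R = (92900) / (1.308 × 10⁵) = 0.710
Since d/d_R < 1, the body is inside the Roche limit.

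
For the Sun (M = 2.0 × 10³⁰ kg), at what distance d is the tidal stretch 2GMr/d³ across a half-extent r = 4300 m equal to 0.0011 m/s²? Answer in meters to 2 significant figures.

1.0 × 10⁹ m

2GMr/d³ = a_tidal  ⇒  d = (2GMr / a_tidal)^(1/3)
d = (2 × 6.674×10⁻¹¹ × (2.0 × 10³⁰) × (4300) / (0.0011))^(1/3)
  = 1.0 × 10⁹ m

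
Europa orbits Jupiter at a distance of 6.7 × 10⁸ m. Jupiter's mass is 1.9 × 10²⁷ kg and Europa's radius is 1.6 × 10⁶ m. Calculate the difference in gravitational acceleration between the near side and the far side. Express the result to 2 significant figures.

The field gradient is 2GM/d³; across the full diameter 2r the difference is 4GMr/d³.
a_tidal = 4GMr/d³
        = 4 × (6.674 × 10⁻¹¹) × (1.9 × 10²⁷) × (1.6 × 10⁶) / (6.7 × 10⁸)³
        = 2.7 × 10⁻³ m/s²

2.7 × 10⁻³ m/s²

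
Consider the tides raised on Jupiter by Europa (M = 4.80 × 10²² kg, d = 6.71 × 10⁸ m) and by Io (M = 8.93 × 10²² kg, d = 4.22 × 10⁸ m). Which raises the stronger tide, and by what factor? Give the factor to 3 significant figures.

The tide-raising term goes as M/d³ (the gradient of a 1/d² field).
Europa: (4.80 × 10²²) / (6.71 × 10⁸)³ = 1.589 × 10⁻⁴
Io: (8.93 × 10²²) / (4.22 × 10⁸)³ = 1.188 × 10⁻³
Ratio (larger/smaller) = 7.48

Io, by a factor of ≈ 7.48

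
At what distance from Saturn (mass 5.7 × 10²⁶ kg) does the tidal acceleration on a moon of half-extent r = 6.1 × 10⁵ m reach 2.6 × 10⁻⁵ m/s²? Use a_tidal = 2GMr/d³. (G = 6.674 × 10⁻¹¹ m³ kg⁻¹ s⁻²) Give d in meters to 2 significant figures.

1.2 × 10⁹ m

2GMr/d³ = a_tidal  ⇒  d = (2GMr / a_tidal)^(1/3)
d = (2 × 6.674×10⁻¹¹ × (5.7 × 10²⁶) × (6.1 × 10⁵) / (2.6 × 10⁻⁵))^(1/3)
  = 1.2 × 10⁹ m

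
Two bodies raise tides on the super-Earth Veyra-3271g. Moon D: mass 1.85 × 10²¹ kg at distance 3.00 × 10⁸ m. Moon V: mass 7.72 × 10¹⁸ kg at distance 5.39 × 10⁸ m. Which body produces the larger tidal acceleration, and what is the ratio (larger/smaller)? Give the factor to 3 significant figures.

Moon D, by a factor of ≈ 1390

Tidal acceleration ∝ M/d³, so compare M/d³ for each.
Moon D: (1.85 × 10²¹) / (3.00 × 10⁸)³ = 6.852 × 10⁻⁵
Moon V: (7.72 × 10¹⁸) / (5.39 × 10⁸)³ = 4.930 × 10⁻⁸
Ratio (larger/smaller) = 1390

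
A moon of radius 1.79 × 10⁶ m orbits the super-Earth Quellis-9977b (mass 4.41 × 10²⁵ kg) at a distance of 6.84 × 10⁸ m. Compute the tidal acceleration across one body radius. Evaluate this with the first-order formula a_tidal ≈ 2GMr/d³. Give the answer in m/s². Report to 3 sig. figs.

3.29 × 10⁻⁵ m/s²

Δg = 2GMr/d³
   = 2 × (6.674 × 10⁻¹¹) × (4.41 × 10²⁵) × (1.79 × 10⁶) / (6.84 × 10⁸)³
   = 3.29 × 10⁻⁵ m/s²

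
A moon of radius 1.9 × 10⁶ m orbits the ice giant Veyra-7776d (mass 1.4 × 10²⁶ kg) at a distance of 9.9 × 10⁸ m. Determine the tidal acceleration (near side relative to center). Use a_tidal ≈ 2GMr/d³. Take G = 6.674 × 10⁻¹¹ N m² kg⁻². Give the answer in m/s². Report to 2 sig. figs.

Δg = 2GMr/d³
   = 2 × (6.674 × 10⁻¹¹) × (1.4 × 10²⁶) × (1.9 × 10⁶) / (9.9 × 10⁸)³
   = 3.7 × 10⁻⁵ m/s²

3.7 × 10⁻⁵ m/s²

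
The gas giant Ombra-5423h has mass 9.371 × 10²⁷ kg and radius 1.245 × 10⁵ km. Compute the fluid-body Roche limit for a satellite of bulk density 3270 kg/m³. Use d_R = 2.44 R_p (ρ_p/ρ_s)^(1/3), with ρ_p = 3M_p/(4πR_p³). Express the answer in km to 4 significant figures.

2.150 × 10⁵ km

ρ_p = 3M_p/(4πR_p³) = 3 × (9.371 × 10²⁷) / (4π × (1.245 × 10⁸ m)³) = 1159 kg/m³
d_R = 2.44 × 1.245 × 10⁵ km × (1159/3270)^(1/3)
    = 2.150 × 10⁵ km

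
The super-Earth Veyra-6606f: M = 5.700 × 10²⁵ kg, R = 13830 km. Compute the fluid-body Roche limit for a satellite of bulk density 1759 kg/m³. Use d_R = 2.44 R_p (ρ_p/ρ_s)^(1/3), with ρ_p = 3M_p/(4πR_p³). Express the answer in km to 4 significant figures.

ρ_p = 3M_p/(4πR_p³) = 3 × (5.700 × 10²⁵) / (4π × (1.383 × 10⁷ m)³) = 5144 kg/m³
d_R = 2.44 × 13830 km × (5144/1759)^(1/3)
    = 48260 km

48260 km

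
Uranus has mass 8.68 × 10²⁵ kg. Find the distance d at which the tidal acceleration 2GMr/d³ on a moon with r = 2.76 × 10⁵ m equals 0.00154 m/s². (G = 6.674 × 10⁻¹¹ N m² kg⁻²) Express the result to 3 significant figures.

2GMr/d³ = a_tidal  ⇒  d = (2GMr / a_tidal)^(1/3)
d = (2 × 6.674×10⁻¹¹ × (8.68 × 10²⁵) × (2.76 × 10⁵) / (0.00154))^(1/3)
  = 1.28 × 10⁸ m

1.28 × 10⁸ m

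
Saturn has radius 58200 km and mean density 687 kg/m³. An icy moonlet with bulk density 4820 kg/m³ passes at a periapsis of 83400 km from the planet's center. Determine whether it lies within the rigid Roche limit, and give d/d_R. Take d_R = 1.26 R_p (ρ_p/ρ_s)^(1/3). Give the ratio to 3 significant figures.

outside; d/d_R ≈ 2.18

d_R = 1.26 × (58200 km) × (687/4820)^(1/3) = 38310 km
d/d_R = (83400) / (38310) = 2.18
Since d/d_R > 1, the body is outside the Roche limit.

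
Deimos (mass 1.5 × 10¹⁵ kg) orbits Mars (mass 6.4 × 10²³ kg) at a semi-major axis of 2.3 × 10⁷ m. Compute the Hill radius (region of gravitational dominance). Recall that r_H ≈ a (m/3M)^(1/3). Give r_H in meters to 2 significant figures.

2.1 × 10⁴ m

r_H ≈ a (m/3M)^(1/3)
    = (2.3 × 10⁷) × (1.5 × 10¹⁵ / (3 × 6.4 × 10²³))^(1/3)
    = 2.1 × 10⁴ m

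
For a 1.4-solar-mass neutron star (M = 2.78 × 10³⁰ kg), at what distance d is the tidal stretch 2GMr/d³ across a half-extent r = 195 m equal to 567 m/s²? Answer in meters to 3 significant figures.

2GMr/d³ = a_tidal  ⇒  d = (2GMr / a_tidal)^(1/3)
d = (2 × 6.674×10⁻¹¹ × (2.78 × 10³⁰) × (195) / (567))^(1/3)
  = 5.03 × 10⁶ m

5.03 × 10⁶ m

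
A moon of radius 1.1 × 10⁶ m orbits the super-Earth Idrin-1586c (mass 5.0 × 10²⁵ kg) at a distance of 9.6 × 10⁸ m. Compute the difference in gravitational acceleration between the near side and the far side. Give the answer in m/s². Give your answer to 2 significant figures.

Δg = 4GMr/d³
   = 4 × (6.674 × 10⁻¹¹) × (5.0 × 10²⁵) × (1.1 × 10⁶) / (9.6 × 10⁸)³
   = 1.7 × 10⁻⁵ m/s²

1.7 × 10⁻⁵ m/s²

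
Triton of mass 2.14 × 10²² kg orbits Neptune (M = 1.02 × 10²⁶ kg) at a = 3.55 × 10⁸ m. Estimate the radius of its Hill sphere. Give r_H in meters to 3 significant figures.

1.46 × 10⁷ m

r_H ≈ a (m/3M)^(1/3)
    = (3.55 × 10⁸) × (2.14 × 10²² / (3 × 1.02 × 10²⁶))^(1/3)
    = 1.46 × 10⁷ m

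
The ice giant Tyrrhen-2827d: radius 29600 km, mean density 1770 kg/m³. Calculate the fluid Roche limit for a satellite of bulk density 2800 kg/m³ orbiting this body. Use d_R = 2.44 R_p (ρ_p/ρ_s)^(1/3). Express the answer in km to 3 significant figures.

62000 km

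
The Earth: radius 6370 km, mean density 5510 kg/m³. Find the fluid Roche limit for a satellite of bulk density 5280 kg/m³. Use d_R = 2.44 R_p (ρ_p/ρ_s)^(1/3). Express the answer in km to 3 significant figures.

d_R = 2.44 × 6370 km × (5510/5280)^(1/3)
    = 15800 km

15800 km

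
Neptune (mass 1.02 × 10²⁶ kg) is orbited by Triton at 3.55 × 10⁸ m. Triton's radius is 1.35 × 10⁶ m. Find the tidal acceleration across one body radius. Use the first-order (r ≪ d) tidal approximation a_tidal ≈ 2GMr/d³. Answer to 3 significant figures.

4.11 × 10⁻⁴ m/s²

Δa = 2GMr/d³
   = 2 × (6.674 × 10⁻¹¹) × (1.02 × 10²⁶) × (1.35 × 10⁶) / (3.55 × 10⁸)³
   = 4.11 × 10⁻⁴ m/s²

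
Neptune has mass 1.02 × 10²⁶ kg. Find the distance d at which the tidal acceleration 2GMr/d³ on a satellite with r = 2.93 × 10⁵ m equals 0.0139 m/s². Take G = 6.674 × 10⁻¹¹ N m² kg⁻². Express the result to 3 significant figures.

2GMr/d³ = a_tidal  ⇒  d = (2GMr / a_tidal)^(1/3)
d = (2 × 6.674×10⁻¹¹ × (1.02 × 10²⁶) × (2.93 × 10⁵) / (0.0139))^(1/3)
  = 6.60 × 10⁷ m

6.60 × 10⁷ m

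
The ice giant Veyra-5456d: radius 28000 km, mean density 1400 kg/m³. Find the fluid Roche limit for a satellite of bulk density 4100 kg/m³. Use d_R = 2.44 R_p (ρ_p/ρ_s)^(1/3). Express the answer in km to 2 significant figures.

d_R = 2.44 × 28000 km × (1400/4100)^(1/3)
    = 48000 km

48000 km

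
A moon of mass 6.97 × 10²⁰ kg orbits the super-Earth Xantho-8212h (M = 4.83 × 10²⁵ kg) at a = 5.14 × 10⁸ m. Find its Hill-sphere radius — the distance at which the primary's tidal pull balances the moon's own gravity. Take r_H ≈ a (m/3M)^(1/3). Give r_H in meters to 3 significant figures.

8.68 × 10⁶ m

r_H ≈ a (m/3M)^(1/3)
    = (5.14 × 10⁸) × (6.97 × 10²⁰ / (3 × 4.83 × 10²⁵))^(1/3)
    = 8.68 × 10⁶ m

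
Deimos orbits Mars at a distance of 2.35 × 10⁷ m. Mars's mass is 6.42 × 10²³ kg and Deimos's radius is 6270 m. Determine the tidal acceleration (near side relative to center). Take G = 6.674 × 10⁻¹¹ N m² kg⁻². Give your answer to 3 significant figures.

a_tidal = 2GMr/d³
        = 2 × (6.674 × 10⁻¹¹) × (6.42 × 10²³) × (6270) / (2.35 × 10⁷)³
        = 4.14 × 10⁻⁵ m/s²

4.14 × 10⁻⁵ m/s²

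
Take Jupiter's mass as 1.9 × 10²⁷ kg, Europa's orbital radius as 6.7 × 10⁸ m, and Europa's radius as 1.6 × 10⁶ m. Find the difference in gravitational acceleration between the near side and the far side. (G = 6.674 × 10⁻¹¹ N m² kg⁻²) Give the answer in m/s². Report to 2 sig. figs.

2.7 × 10⁻³ m/s²

Near-to-far spans 2r, so the tidal difference is twice the near-to-center value: 4GMr/d³.
Δg = 4GMr/d³
   = 4 × (6.674 × 10⁻¹¹) × (1.9 × 10²⁷) × (1.6 × 10⁶) / (6.7 × 10⁸)³
   = 2.7 × 10⁻³ m/s²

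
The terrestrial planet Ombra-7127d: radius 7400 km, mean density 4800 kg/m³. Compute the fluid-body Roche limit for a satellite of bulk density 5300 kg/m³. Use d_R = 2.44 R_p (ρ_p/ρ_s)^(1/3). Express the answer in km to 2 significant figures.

17000 km

d_R = 2.44 × 7400 km × (4800/5300)^(1/3)
    = 17000 km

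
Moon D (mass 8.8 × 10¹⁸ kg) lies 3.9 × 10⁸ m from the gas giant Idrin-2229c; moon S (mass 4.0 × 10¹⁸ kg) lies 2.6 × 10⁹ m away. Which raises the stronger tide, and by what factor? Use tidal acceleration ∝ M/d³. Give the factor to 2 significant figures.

Tidal acceleration ∝ M/d³, so compare M/d³ for each.
Moon D: (8.8 × 10¹⁸) / (3.9 × 10⁸)³ = 1.484 × 10⁻⁷
Moon S: (4.0 × 10¹⁸) / (2.6 × 10⁹)³ = 2.276 × 10⁻¹⁰
Ratio (larger/smaller) = 650

Moon D, by a factor of ≈ 650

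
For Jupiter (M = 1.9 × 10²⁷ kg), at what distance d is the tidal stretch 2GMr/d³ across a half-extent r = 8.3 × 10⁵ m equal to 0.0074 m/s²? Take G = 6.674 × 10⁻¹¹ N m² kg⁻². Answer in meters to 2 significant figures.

3.1 × 10⁸ m

2GMr/d³ = a_tidal  ⇒  d = (2GMr / a_tidal)^(1/3)
d = (2 × 6.674×10⁻¹¹ × (1.9 × 10²⁷) × (8.3 × 10⁵) / (0.0074))^(1/3)
  = 3.1 × 10⁸ m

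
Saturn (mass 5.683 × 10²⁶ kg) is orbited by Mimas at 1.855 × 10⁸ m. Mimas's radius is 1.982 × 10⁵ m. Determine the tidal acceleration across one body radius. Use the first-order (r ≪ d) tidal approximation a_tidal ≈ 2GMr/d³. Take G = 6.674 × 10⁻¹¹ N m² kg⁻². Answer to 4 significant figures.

2.355 × 10⁻³ m/s²

Since r ≪ d, expand the inverse-square field across one radius to get the leading 2GMr/d³ term.
a_tidal = 2GMr/d³
        = 2 × (6.674 × 10⁻¹¹) × (5.683 × 10²⁶) × (1.982 × 10⁵) / (1.855 × 10⁸)³
        = 2.355 × 10⁻³ m/s²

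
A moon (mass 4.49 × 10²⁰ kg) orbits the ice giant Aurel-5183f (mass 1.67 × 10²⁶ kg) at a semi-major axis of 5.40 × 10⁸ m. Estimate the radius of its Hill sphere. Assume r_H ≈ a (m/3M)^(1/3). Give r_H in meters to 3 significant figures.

r_H ≈ a (m/3M)^(1/3)
    = (5.40 × 10⁸) × (4.49 × 10²⁰ / (3 × 1.67 × 10²⁶))^(1/3)
    = 5.21 × 10⁶ m

5.21 × 10⁶ m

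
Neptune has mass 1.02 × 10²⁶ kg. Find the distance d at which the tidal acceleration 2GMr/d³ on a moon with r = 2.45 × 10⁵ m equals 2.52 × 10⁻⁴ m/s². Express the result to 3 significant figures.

2GMr/d³ = a_tidal  ⇒  d = (2GMr / a_tidal)^(1/3)
d = (2 × 6.674×10⁻¹¹ × (1.02 × 10²⁶) × (2.45 × 10⁵) / (2.52 × 10⁻⁴))^(1/3)
  = 2.37 × 10⁸ m

2.37 × 10⁸ m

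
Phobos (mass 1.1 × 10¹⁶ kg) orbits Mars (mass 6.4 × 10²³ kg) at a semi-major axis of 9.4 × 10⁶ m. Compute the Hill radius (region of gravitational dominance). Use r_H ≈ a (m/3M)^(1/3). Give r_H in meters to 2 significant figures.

1.7 × 10⁴ m

r_H ≈ a (m/3M)^(1/3)
    = (9.4 × 10⁶) × (1.1 × 10¹⁶ / (3 × 6.4 × 10²³))^(1/3)
    = 1.7 × 10⁴ m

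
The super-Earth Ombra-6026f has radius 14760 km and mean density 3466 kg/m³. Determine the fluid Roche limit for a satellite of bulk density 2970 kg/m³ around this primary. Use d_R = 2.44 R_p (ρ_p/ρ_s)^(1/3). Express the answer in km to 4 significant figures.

d_R = 2.44 × 14760 km × (3466/2970)^(1/3)
    = 37920 km

37920 km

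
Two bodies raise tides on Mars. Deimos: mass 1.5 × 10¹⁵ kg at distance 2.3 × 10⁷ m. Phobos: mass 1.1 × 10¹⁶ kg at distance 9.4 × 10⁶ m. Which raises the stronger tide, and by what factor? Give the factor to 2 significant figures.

Phobos, by a factor of ≈ 110

Tidal acceleration ∝ M/d³, so compare M/d³ for each.
Deimos: (1.5 × 10¹⁵) / (2.3 × 10⁷)³ = 1.233 × 10⁻⁷
Phobos: (1.1 × 10¹⁶) / (9.4 × 10⁶)³ = 1.324 × 10⁻⁵
Ratio (larger/smaller) = 110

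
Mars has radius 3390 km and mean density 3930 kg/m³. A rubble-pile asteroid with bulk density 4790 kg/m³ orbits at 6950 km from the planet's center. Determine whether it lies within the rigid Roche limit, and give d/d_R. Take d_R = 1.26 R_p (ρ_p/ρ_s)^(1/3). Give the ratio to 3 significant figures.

d_R = 1.26 × (3390 km) × (3930/4790)^(1/3) = 3999 km
d/d_R = (6950) / (3999) = 1.74
Since d/d_R > 1, the body is outside the Roche limit.

outside; d/d_R ≈ 1.74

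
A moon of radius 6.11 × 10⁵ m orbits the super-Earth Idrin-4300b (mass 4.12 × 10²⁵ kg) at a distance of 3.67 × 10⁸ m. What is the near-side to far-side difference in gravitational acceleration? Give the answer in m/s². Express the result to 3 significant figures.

1.36 × 10⁻⁴ m/s²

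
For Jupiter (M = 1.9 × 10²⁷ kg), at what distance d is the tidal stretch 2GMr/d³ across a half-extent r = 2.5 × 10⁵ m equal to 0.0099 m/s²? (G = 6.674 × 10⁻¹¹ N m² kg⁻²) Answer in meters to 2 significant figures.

1.9 × 10⁸ m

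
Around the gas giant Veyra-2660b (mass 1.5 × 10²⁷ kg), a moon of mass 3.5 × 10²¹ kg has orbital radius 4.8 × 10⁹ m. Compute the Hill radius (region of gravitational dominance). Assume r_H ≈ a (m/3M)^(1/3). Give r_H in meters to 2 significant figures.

4.4 × 10⁷ m

r_H ≈ a (m/3M)^(1/3)
    = (4.8 × 10⁹) × (3.5 × 10²¹ / (3 × 1.5 × 10²⁷))^(1/3)
    = 4.4 × 10⁷ m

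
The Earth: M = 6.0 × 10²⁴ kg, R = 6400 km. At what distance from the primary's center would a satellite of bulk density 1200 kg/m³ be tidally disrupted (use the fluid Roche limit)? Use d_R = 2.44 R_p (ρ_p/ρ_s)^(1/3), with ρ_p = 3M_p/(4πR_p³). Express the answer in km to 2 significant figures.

26000 km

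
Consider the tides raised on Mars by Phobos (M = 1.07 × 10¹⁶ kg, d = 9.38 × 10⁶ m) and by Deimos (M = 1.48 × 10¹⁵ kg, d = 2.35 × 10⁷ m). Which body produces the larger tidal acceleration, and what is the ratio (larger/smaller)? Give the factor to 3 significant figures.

The tide-raising term goes as M/d³ (the gradient of a 1/d² field).
Phobos: (1.07 × 10¹⁶) / (9.38 × 10⁶)³ = 1.297 × 10⁻⁵
Deimos: (1.48 × 10¹⁵) / (2.35 × 10⁷)³ = 1.140 × 10⁻⁷
Ratio (larger/smaller) = 114

Phobos, by a factor of ≈ 114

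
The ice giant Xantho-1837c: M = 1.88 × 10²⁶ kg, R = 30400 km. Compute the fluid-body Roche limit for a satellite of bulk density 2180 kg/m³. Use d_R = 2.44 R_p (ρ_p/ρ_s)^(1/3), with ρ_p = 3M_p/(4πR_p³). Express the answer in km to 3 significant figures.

ρ_p = 3M_p/(4πR_p³) = 3 × (1.88 × 10²⁶) / (4π × (3.04 × 10⁷ m)³) = 1600 kg/m³
d_R = 2.44 × 30400 km × (1600/2180)^(1/3)
    = 66900 km

66900 km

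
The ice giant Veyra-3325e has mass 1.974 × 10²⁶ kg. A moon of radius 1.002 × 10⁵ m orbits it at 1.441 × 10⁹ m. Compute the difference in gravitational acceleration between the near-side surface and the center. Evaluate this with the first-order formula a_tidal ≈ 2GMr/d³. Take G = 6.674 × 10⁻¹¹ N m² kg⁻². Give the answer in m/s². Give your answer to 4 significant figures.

8.823 × 10⁻⁷ m/s²

Δa = 2GMr/d³
   = 2 × (6.674 × 10⁻¹¹) × (1.974 × 10²⁶) × (1.002 × 10⁵) / (1.441 × 10⁹)³
   = 8.823 × 10⁻⁷ m/s²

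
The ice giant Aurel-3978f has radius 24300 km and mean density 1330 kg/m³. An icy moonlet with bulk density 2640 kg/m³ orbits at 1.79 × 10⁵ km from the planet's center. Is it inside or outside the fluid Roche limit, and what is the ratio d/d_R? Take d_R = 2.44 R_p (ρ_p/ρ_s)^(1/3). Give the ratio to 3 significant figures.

d_R = 2.44 × (24300 km) × (1330/2640)^(1/3) = 47180 km
d/d_R = (1.79 × 10⁵) / (47180) = 3.79
Since d/d_R > 1, the body is outside the Roche limit.

outside; d/d_R ≈ 3.79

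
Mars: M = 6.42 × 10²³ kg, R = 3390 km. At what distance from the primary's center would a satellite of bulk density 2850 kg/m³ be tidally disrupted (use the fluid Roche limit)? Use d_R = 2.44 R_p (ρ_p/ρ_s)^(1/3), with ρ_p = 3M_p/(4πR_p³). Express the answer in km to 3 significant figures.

ρ_p = 3M_p/(4πR_p³) = 3 × (6.42 × 10²³) / (4π × (3.39 × 10⁶ m)³) = 3930 kg/m³
d_R = 2.44 × 3390 km × (3930/2850)^(1/3)
    = 9210 km

9210 km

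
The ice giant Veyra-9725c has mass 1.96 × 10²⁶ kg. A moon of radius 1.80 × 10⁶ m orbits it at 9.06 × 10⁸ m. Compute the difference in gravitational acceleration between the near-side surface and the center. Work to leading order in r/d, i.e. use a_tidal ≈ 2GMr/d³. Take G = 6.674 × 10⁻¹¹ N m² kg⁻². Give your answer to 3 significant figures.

Since r ≪ d, expand the inverse-square field across one radius to get the leading 2GMr/d³ term.
Δg = 2GMr/d³
   = 2 × (6.674 × 10⁻¹¹) × (1.96 × 10²⁶) × (1.80 × 10⁶) / (9.06 × 10⁸)³
   = 6.33 × 10⁻⁵ m/s²

6.33 × 10⁻⁵ m/s²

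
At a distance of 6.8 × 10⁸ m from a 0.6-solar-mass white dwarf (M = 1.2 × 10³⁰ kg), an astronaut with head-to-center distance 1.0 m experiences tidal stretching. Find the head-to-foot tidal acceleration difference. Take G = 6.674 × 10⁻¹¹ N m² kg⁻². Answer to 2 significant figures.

1.0 × 10⁻⁶ m/s²

Δa = 4GMr/d³
   = 4 × (6.674 × 10⁻¹¹) × (1.2 × 10³⁰) × (1.0) / (6.8 × 10⁸)³
   = 1.0 × 10⁻⁶ m/s²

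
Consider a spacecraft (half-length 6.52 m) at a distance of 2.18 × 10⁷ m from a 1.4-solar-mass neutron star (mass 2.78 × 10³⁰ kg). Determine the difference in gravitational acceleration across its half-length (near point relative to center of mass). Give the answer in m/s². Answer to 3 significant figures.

Δg = 2GMr/d³
   = 2 × (6.674 × 10⁻¹¹) × (2.78 × 10³⁰) × (6.52) / (2.18 × 10⁷)³
   = 2.34 × 10⁻¹ m/s²

2.34 × 10⁻¹ m/s²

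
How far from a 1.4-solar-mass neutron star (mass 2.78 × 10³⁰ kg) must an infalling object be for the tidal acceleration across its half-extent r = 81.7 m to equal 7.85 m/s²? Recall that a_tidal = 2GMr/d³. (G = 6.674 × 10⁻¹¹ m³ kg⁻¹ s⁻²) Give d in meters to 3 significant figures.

2GMr/d³ = a_tidal  ⇒  d = (2GMr / a_tidal)^(1/3)
d = (2 × 6.674×10⁻¹¹ × (2.78 × 10³⁰) × (81.7) / (7.85))^(1/3)
  = 1.57 × 10⁷ m

1.57 × 10⁷ m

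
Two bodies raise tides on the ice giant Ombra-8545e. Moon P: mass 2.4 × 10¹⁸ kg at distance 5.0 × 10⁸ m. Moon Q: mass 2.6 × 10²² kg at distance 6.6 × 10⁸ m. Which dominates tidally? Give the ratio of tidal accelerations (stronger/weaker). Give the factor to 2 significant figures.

Compare M/d³ for the two perturbers:
Moon P: (2.4 × 10¹⁸) / (5.0 × 10⁸)³ = 1.920 × 10⁻⁸
Moon Q: (2.6 × 10²²) / (6.6 × 10⁸)³ = 9.044 × 10⁻⁵
Ratio (larger/smaller) = 4700

Moon Q, by a factor of ≈ 4700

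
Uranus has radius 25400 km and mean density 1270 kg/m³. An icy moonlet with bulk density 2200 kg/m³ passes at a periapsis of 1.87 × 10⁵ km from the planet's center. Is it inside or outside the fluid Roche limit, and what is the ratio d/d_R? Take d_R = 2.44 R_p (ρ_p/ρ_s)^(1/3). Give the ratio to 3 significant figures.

outside; d/d_R ≈ 3.62

d_R = 2.44 × (25400 km) × (1270/2200)^(1/3) = 51600 km
d/d_R = (1.87 × 10⁵) / (51600) = 3.62
Since d/d_R > 1, the body is outside the Roche limit.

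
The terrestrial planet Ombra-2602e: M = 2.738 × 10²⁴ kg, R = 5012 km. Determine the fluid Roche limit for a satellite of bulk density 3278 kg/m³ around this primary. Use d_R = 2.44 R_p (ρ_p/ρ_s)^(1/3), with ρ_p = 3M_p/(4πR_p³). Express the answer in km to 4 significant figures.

ρ_p = 3M_p/(4πR_p³) = 3 × (2.738 × 10²⁴) / (4π × (5.012 × 10⁶ m)³) = 5192 kg/m³
d_R = 2.44 × 5012 km × (5192/3278)^(1/3)
    = 14260 km

14260 km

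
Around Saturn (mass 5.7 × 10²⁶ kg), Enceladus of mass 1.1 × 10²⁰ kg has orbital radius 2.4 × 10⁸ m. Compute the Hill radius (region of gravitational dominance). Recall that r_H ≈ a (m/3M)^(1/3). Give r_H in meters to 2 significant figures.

9.6 × 10⁵ m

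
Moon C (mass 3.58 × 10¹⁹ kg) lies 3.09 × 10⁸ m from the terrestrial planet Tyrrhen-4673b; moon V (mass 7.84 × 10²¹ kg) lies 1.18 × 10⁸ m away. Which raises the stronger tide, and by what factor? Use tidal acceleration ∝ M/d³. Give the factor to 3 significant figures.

Moon V, by a factor of ≈ 3930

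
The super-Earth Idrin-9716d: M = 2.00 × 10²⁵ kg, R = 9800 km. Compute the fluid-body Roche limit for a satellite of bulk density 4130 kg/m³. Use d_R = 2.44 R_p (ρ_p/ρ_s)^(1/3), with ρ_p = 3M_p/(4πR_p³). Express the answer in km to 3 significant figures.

ρ_p = 3M_p/(4πR_p³) = 3 × (2.00 × 10²⁵) / (4π × (9.80 × 10⁶ m)³) = 5070 kg/m³
d_R = 2.44 × 9800 km × (5070/4130)^(1/3)
    = 25600 km

25600 km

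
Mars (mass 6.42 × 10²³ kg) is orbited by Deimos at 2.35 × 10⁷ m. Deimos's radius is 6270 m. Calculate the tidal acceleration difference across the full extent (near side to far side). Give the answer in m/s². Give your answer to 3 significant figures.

a_tidal = 4GMr/d³
        = 4 × (6.674 × 10⁻¹¹) × (6.42 × 10²³) × (6270) / (2.35 × 10⁷)³
        = 8.28 × 10⁻⁵ m/s²

8.28 × 10⁻⁵ m/s²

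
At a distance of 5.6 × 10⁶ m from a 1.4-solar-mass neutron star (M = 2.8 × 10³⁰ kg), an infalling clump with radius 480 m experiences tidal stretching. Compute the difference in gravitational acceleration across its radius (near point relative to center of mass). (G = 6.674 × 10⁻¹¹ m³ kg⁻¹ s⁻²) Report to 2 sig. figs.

Δa = 2GMr/d³
   = 2 × (6.674 × 10⁻¹¹) × (2.8 × 10³⁰) × (480) / (5.6 × 10⁶)³
   = 1.0 × 10³ m/s²

1.0 × 10³ m/s²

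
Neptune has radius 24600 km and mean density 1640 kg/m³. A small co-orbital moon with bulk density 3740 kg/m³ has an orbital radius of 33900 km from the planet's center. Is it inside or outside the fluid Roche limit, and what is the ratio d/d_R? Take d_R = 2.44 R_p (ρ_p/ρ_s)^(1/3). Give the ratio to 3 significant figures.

inside; d/d_R ≈ 0.743

d_R = 2.44 × (24600 km) × (1640/3740)^(1/3) = 45600 km
d/d_R = (33900) / (45600) = 0.743
Since d/d_R < 1, the body is inside the Roche limit.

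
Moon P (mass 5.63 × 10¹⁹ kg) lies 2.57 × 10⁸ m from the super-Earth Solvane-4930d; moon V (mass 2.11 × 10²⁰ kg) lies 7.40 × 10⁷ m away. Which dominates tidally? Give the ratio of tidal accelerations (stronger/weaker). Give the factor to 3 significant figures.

Tidal acceleration ∝ M/d³, so compare M/d³ for each.
Moon P: (5.63 × 10¹⁹) / (2.57 × 10⁸)³ = 3.317 × 10⁻⁶
Moon V: (2.11 × 10²⁰) / (7.40 × 10⁷)³ = 5.207 × 10⁻⁴
Ratio (larger/smaller) = 157

Moon V, by a factor of ≈ 157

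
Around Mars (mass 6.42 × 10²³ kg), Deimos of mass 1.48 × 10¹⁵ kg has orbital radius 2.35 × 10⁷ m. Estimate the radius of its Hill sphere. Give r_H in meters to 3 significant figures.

2.15 × 10⁴ m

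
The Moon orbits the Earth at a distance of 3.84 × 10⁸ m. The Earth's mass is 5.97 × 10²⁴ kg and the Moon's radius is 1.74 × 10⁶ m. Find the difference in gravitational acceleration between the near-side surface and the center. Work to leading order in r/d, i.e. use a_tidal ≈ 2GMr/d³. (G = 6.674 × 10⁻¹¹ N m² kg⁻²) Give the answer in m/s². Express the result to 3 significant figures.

a_tidal = 2GMr/d³
        = 2 × (6.674 × 10⁻¹¹) × (5.97 × 10²⁴) × (1.74 × 10⁶) / (3.84 × 10⁸)³
        = 2.45 × 10⁻⁵ m/s²

2.45 × 10⁻⁵ m/s²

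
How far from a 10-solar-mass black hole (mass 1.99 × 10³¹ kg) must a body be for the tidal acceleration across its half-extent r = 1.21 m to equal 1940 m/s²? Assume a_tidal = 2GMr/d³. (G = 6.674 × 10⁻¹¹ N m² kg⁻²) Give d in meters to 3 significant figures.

1.18 × 10⁶ m

2GMr/d³ = a_tidal  ⇒  d = (2GMr / a_tidal)^(1/3)
d = (2 × 6.674×10⁻¹¹ × (1.99 × 10³¹) × (1.21) / (1940))^(1/3)
  = 1.18 × 10⁶ m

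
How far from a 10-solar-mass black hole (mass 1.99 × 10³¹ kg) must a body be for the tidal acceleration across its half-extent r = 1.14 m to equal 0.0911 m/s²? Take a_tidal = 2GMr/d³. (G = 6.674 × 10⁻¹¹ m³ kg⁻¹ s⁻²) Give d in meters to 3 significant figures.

2GMr/d³ = a_tidal  ⇒  d = (2GMr / a_tidal)^(1/3)
d = (2 × 6.674×10⁻¹¹ × (1.99 × 10³¹) × (1.14) / (0.0911))^(1/3)
  = 3.22 × 10⁷ m

3.22 × 10⁷ m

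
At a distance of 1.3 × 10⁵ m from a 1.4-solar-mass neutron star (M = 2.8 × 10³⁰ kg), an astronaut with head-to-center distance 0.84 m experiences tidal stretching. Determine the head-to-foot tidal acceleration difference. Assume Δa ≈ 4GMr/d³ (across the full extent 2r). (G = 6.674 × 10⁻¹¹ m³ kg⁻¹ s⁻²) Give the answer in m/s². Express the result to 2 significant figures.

2.9 × 10⁵ m/s²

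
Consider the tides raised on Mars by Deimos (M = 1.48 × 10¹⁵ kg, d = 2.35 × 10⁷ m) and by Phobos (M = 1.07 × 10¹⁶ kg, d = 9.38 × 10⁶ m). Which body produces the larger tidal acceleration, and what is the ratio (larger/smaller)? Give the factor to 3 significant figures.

The tide-raising term goes as M/d³ (the gradient of a 1/d² field).
Deimos: (1.48 × 10¹⁵) / (2.35 × 10⁷)³ = 1.140 × 10⁻⁷
Phobos: (1.07 × 10¹⁶) / (9.38 × 10⁶)³ = 1.297 × 10⁻⁵
Ratio (larger/smaller) = 114

Phobos, by a factor of ≈ 114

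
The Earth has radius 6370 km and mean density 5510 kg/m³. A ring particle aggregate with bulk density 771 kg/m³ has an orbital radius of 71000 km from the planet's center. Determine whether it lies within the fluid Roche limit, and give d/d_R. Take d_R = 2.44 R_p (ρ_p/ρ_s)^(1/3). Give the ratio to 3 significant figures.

outside; d/d_R ≈ 2.37

d_R = 2.44 × (6370 km) × (5510/771)^(1/3) = 29940 km
d/d_R = (71000) / (29940) = 2.37
Since d/d_R > 1, the body is outside the Roche limit.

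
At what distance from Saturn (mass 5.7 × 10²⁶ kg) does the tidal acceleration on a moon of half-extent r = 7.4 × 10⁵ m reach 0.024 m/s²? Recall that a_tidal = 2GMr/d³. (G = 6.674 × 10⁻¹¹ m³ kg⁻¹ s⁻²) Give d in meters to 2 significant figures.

2GMr/d³ = a_tidal  ⇒  d = (2GMr / a_tidal)^(1/3)
d = (2 × 6.674×10⁻¹¹ × (5.7 × 10²⁶) × (7.4 × 10⁵) / (0.024))^(1/3)
  = 1.3 × 10⁸ m

1.3 × 10⁸ m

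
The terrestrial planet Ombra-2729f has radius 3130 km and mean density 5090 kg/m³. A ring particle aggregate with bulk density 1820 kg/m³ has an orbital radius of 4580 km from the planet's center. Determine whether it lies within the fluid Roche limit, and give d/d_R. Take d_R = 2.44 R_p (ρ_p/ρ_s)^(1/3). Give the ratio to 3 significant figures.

d_R = 2.44 × (3130 km) × (5090/1820)^(1/3) = 10760 km
d/d_R = (4580) / (10760) = 0.426
Since d/d_R < 1, the body is inside the Roche limit.

inside; d/d_R ≈ 0.426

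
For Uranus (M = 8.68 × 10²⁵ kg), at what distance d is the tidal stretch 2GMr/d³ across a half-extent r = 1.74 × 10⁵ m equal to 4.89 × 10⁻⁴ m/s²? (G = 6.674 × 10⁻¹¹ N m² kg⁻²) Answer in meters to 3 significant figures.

2GMr/d³ = a_tidal  ⇒  d = (2GMr / a_tidal)^(1/3)
d = (2 × 6.674×10⁻¹¹ × (8.68 × 10²⁵) × (1.74 × 10⁵) / (4.89 × 10⁻⁴))^(1/3)
  = 1.60 × 10⁸ m

1.60 × 10⁸ m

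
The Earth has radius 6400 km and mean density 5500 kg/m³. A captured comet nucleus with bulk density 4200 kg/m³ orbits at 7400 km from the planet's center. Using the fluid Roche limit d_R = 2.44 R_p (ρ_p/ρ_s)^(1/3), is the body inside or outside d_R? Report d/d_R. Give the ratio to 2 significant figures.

d_R = 2.44 × (6400 km) × (5500/4200)^(1/3) = 17080 km
d/d_R = (7400) / (17080) = 0.43
Since d/d_R < 1, the body is inside the Roche limit.

inside; d/d_R ≈ 0.43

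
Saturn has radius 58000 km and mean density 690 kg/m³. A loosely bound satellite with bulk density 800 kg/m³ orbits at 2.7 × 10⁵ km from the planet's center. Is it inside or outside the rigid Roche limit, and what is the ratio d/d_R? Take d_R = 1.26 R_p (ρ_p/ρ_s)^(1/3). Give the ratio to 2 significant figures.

d_R = 1.26 × (58000 km) × (690/800)^(1/3) = 69560 km
d/d_R = (2.7 × 10⁵) / (69560) = 3.9
Since d/d_R > 1, the body is outside the Roche limit.

outside; d/d_R ≈ 3.9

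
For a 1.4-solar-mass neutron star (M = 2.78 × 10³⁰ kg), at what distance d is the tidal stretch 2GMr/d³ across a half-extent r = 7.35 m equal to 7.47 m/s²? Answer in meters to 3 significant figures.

7.15 × 10⁶ m

2GMr/d³ = a_tidal  ⇒  d = (2GMr / a_tidal)^(1/3)
d = (2 × 6.674×10⁻¹¹ × (2.78 × 10³⁰) × (7.35) / (7.47))^(1/3)
  = 7.15 × 10⁶ m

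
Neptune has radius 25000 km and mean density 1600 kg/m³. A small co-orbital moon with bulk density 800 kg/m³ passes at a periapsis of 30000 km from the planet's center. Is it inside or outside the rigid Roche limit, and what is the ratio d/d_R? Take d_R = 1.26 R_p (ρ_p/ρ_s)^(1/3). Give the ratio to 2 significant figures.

d_R = 1.26 × (25000 km) × (1600/800)^(1/3) = 39690 km
d/d_R = (30000) / (39690) = 0.76
Since d/d_R < 1, the body is inside the Roche limit.

inside; d/d_R ≈ 0.76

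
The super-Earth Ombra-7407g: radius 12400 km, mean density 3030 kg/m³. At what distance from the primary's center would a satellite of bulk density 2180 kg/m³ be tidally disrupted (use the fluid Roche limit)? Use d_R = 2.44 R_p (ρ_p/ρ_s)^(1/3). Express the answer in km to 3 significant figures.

d_R = 2.44 × 12400 km × (3030/2180)^(1/3)
    = 33800 km

33800 km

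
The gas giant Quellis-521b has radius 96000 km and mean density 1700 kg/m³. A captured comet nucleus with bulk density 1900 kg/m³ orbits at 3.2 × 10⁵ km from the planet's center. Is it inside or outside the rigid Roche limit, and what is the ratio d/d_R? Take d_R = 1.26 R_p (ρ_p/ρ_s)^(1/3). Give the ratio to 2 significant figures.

outside; d/d_R ≈ 2.7

d_R = 1.26 × (96000 km) × (1700/1900)^(1/3) = 1.166 × 10⁵ km
d/d_R = (3.2 × 10⁵) / (1.166 × 10⁵) = 2.7
Since d/d_R > 1, the body is outside the Roche limit.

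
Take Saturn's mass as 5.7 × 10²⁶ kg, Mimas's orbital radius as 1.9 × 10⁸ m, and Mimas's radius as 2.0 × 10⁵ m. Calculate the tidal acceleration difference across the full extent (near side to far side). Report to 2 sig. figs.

The field gradient is 2GM/d³; across the full diameter 2r the difference is 4GMr/d³.
Δa = 4GMr/d³
   = 4 × (6.674 × 10⁻¹¹) × (5.7 × 10²⁶) × (2.0 × 10⁵) / (1.9 × 10⁸)³
   = 4.4 × 10⁻³ m/s²

4.4 × 10⁻³ m/s²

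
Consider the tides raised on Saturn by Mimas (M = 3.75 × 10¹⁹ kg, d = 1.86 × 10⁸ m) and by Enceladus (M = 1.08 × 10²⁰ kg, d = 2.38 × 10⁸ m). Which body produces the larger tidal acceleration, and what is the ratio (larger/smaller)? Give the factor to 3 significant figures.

Compare M/d³ for the two perturbers:
Mimas: (3.75 × 10¹⁹) / (1.86 × 10⁸)³ = 5.828 × 10⁻⁶
Enceladus: (1.08 × 10²⁰) / (2.38 × 10⁸)³ = 8.011 × 10⁻⁶
Ratio (larger/smaller) = 1.37

Enceladus, by a factor of ≈ 1.37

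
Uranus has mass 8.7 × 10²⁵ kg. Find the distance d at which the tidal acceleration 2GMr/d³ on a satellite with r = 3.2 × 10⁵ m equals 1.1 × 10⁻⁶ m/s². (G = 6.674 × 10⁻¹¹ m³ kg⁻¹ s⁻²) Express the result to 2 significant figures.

1.5 × 10⁹ m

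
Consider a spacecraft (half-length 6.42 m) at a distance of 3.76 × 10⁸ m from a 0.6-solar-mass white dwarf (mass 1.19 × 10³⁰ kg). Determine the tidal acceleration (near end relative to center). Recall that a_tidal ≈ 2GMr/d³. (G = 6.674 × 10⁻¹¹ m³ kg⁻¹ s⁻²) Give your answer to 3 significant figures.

1.92 × 10⁻⁵ m/s²

Δa = 2GMr/d³
   = 2 × (6.674 × 10⁻¹¹) × (1.19 × 10³⁰) × (6.42) / (3.76 × 10⁸)³
   = 1.92 × 10⁻⁵ m/s²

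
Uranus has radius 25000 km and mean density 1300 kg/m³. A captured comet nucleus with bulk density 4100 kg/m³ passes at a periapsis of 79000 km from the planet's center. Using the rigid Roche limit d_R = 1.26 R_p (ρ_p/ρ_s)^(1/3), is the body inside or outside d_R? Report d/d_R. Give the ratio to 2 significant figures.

d_R = 1.26 × (25000 km) × (1300/4100)^(1/3) = 21480 km
d/d_R = (79000) / (21480) = 3.7
Since d/d_R > 1, the body is outside the Roche limit.

outside; d/d_R ≈ 3.7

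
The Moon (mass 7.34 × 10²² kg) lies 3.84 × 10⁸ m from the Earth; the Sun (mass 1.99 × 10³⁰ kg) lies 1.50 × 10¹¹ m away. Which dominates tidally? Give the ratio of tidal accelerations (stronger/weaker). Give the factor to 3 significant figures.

The Moon, by a factor of ≈ 2.20

Tidal acceleration ∝ M/d³, so compare M/d³ for each.
The Moon: (7.34 × 10²²) / (3.84 × 10⁸)³ = 1.296 × 10⁻³
The Sun: (1.99 × 10³⁰) / (1.50 × 10¹¹)³ = 5.896 × 10⁻⁴
Ratio (larger/smaller) = 2.20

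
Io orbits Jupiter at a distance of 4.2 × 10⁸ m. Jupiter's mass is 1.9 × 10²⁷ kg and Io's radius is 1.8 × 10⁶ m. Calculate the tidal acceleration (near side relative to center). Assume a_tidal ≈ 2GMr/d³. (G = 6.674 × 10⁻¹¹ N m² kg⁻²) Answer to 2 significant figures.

Δg = 2GMr/d³
   = 2 × (6.674 × 10⁻¹¹) × (1.9 × 10²⁷) × (1.8 × 10⁶) / (4.2 × 10⁸)³
   = 6.2 × 10⁻³ m/s²

6.2 × 10⁻³ m/s²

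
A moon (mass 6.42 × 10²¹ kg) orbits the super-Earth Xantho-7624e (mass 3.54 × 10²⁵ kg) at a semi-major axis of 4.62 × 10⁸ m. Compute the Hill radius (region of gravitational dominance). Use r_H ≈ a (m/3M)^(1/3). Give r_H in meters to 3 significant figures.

1.81 × 10⁷ m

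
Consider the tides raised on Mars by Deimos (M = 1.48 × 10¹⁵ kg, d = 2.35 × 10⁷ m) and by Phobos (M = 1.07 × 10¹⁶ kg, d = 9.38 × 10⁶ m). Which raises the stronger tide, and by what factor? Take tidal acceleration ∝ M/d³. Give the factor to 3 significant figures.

Phobos, by a factor of ≈ 114

Tidal stretch scales as M/d³; compute that for each body.
Deimos: (1.48 × 10¹⁵) / (2.35 × 10⁷)³ = 1.140 × 10⁻⁷
Phobos: (1.07 × 10¹⁶) / (9.38 × 10⁶)³ = 1.297 × 10⁻⁵
Ratio (larger/smaller) = 114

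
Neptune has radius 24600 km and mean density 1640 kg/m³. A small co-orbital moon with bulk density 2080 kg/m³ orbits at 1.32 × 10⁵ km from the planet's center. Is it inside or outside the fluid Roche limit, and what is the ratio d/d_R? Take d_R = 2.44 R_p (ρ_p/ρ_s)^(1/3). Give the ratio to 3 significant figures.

d_R = 2.44 × (24600 km) × (1640/2080)^(1/3) = 55450 km
d/d_R = (1.32 × 10⁵) / (55450) = 2.38
Since d/d_R > 1, the body is outside the Roche limit.

outside; d/d_R ≈ 2.38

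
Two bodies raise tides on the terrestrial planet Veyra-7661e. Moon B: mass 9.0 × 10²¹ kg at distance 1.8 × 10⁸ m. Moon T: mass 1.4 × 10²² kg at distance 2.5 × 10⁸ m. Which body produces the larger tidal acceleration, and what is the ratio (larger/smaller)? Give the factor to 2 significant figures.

Moon B, by a factor of ≈ 1.7

Compare M/d³ for the two perturbers:
Moon B: (9.0 × 10²¹) / (1.8 × 10⁸)³ = 1.543 × 10⁻³
Moon T: (1.4 × 10²²) / (2.5 × 10⁸)³ = 8.960 × 10⁻⁴
Ratio (larger/smaller) = 1.7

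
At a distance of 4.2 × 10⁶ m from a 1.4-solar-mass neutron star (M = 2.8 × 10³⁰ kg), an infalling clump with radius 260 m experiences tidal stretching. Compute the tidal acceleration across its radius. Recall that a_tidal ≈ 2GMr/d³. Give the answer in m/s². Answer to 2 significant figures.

1.3 × 10³ m/s²

Δg = 2GMr/d³
   = 2 × (6.674 × 10⁻¹¹) × (2.8 × 10³⁰) × (260) / (4.2 × 10⁶)³
   = 1.3 × 10³ m/s²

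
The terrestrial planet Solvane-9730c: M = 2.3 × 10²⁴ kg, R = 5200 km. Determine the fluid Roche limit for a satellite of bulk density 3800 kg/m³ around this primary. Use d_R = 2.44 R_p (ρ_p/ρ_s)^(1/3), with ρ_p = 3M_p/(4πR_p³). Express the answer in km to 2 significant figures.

13000 km

ρ_p = 3M_p/(4πR_p³) = 3 × (2.3 × 10²⁴) / (4π × (5.2 × 10⁶ m)³) = 3900 kg/m³
d_R = 2.44 × 5200 km × (3900/3800)^(1/3)
    = 13000 km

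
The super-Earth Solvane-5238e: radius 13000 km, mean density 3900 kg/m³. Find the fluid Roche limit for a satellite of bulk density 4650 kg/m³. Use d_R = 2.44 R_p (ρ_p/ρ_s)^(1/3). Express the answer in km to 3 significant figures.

29900 km

d_R = 2.44 × 13000 km × (3900/4650)^(1/3)
    = 29900 km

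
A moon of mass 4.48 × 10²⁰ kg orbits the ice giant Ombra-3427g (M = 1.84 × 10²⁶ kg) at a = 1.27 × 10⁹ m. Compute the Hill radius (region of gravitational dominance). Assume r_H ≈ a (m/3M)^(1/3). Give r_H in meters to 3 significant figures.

r_H ≈ a (m/3M)^(1/3)
    = (1.27 × 10⁹) × (4.48 × 10²⁰ / (3 × 1.84 × 10²⁶))^(1/3)
    = 1.18 × 10⁷ m

1.18 × 10⁷ m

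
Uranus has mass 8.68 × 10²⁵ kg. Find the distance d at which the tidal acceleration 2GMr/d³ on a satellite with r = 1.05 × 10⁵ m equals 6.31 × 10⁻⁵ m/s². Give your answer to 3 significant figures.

2.68 × 10⁸ m

2GMr/d³ = a_tidal  ⇒  d = (2GMr / a_tidal)^(1/3)
d = (2 × 6.674×10⁻¹¹ × (8.68 × 10²⁵) × (1.05 × 10⁵) / (6.31 × 10⁻⁵))^(1/3)
  = 2.68 × 10⁸ m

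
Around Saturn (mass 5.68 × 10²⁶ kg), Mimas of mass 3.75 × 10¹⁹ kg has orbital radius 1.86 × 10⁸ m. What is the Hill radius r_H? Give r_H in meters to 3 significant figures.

r_H ≈ a (m/3M)^(1/3)
    = (1.86 × 10⁸) × (3.75 × 10¹⁹ / (3 × 5.68 × 10²⁶))^(1/3)
    = 5.21 × 10⁵ m

5.21 × 10⁵ m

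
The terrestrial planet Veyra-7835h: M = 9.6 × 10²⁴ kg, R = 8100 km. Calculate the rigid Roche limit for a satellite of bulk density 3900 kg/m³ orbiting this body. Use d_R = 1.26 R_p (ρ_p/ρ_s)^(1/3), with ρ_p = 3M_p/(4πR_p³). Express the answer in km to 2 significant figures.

11000 km

ρ_p = 3M_p/(4πR_p³) = 3 × (9.6 × 10²⁴) / (4π × (8.1 × 10⁶ m)³) = 4300 kg/m³
d_R = 1.26 × 8100 km × (4300/3900)^(1/3)
    = 11000 km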